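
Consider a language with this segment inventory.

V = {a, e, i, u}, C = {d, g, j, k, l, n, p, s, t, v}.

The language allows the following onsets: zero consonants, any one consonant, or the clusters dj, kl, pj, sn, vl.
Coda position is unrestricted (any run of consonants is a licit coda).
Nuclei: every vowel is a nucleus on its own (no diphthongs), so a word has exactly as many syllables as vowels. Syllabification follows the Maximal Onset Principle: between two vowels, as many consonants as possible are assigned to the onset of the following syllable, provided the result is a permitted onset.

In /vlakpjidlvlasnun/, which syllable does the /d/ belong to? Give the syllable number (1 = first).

The vowels are a, i, a, u — 4 nuclei, so 4 syllables.
σ1/σ2 boundary: /kpj/; trying suffixes from longest down, /pj/ is the first permitted one, so coda /k/ | onset /pj/.
σ2/σ3 boundary: /dlvl/ splits as /dl/ + /vl/ (/vl/ is the longest suffix that is a licit onset).
σ3/σ4 boundary: /sn/ is a licit onset in full, so it all attaches to the next syllable.
Syllabification: vlak.pjidl.vla.snun.
The /d/ is in the coda of syllable 2 (/pjidl/).

2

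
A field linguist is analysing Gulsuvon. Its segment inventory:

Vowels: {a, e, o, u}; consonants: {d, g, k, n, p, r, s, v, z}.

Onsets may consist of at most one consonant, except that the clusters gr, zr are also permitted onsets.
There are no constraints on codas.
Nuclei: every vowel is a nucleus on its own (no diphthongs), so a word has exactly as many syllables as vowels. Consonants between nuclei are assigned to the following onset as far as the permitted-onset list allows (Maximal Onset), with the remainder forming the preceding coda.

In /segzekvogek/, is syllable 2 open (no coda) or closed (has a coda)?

closed

Nuclei (vowels): e, e, o, e → 4 syllables.
σ1/σ2 boundary: /gz/ splits as /g/ + /z/ (/z/ is the longest suffix that is a licit onset).
σ2/σ3 boundary: /kv/ — longest licit onset from the right is /v/, leaving /k/ as coda.
σ3/σ4 boundary: just /g/ — single C goes to the following onset.
Putting it together: seg.zek.vo.gek.
Syllable 2 is /zek/ with coda /k/, so it is closed.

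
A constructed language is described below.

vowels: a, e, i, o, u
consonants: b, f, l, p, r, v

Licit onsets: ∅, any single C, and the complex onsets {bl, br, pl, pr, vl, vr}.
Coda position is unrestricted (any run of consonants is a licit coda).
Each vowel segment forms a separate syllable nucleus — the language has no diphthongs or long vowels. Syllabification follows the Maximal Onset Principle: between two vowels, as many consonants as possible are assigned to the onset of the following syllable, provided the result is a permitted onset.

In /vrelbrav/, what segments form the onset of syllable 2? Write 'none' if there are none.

br

Vowels present: e, a; each is a nucleus, giving 2 syllables.
V1 /e/ – V2 /a/: /lbr/ — longest licit onset from the right is /br/, leaving /l/ as coda.
Syllabification: vrel.brav.
Syllable 2 is /brav/: onset /br/, nucleus /a/, coda /v/.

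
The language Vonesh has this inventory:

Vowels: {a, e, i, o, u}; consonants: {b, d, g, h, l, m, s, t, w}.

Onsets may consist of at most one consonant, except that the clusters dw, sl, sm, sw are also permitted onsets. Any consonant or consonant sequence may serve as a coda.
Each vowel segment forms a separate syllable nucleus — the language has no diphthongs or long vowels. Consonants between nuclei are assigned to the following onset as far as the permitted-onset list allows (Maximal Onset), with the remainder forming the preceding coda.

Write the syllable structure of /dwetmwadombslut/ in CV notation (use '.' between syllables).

The vowels are e, a, o, u — 4 nuclei, so 4 syllables.
/e…a/ gap (V1→V2): /tmw/ — longest licit onset from the right is /w/, leaving /tm/ as coda.
/a…o/ gap (V2→V3): /d/ is a single consonant, so it becomes the next onset.
/o…u/ gap (V3→V4): /mbsl/; trying suffixes from longest down, /sl/ is the first permitted one, so coda /mb/ | onset /sl/.
Syllabification: dwetm.wa.domb.slut.
Mapping each syllable to C/V: /dwetm/ → CCVCC, /wa/ → CV, /domb/ → CVCC, /slut/ → CCVC.

CCVCC.CV.CVCC.CCVC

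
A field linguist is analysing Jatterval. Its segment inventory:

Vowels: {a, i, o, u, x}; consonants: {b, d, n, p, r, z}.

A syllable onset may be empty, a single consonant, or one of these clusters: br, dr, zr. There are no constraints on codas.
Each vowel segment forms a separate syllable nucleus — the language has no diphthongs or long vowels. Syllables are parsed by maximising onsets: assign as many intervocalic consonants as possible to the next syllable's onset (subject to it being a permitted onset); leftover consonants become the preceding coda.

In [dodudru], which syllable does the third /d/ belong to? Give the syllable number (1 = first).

The vowels are o, u, u — 3 nuclei, so 3 syllables.
σ1/σ2 boundary: just /d/ — single C goes to the following onset.
σ2/σ3 boundary: cluster /dr/ — /dr/ is itself a permitted onset, so the whole cluster goes right; preceding coda = ∅.
Syllabification: do.du.dru.
The third /d/ is in the onset of syllable 3 (/dru/).

3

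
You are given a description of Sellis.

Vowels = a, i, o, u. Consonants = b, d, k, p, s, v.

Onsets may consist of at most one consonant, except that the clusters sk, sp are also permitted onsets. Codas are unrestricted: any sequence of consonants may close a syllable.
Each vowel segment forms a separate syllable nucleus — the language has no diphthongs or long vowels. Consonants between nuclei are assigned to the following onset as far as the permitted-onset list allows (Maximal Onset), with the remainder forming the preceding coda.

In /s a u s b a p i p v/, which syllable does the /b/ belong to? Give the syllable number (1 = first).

3

Nuclei (vowels): a, u, a, i → 4 syllables.
Between /a/ (V1) and /u/ (V2): hiatus — the boundary sits between the two vowels.
Between /u/ (V2) and /a/ (V3): /sb/; trying suffixes from longest down, /b/ is the first permitted one, so coda /s/ | onset /b/.
Between /a/ (V3) and /i/ (V4): just /p/ — single C goes to the following onset.
So the parse is sa.us.ba.pipv.
The /b/ is in the onset of syllable 3 (/ba/).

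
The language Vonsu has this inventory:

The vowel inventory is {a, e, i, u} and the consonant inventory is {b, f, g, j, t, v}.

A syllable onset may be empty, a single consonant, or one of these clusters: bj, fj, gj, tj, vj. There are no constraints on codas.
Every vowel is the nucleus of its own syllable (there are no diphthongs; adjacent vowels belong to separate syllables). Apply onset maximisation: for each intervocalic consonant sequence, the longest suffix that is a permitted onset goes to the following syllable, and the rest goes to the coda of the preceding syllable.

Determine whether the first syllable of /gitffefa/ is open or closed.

closed

Nuclei (vowels): i, e, a → 3 syllables.
Between /i/ (V1) and /e/ (V2): cluster /tff/ — the longest permitted-onset suffix is /f/; onset = /f/, preceding coda = /tf/.
Between /e/ (V2) and /a/ (V3): just /f/ — single C goes to the following onset.
Syllabification: gitf.fe.fa.
Syllable 1 is /gitf/ with coda /tf/, so it is closed.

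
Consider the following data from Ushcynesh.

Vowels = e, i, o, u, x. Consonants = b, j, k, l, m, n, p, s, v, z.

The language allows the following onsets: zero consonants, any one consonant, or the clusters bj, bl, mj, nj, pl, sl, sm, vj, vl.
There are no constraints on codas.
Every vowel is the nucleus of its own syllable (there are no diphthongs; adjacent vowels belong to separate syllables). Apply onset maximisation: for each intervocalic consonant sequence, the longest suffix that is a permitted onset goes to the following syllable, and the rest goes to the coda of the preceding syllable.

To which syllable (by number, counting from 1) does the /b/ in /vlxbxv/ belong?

Nuclei (vowels): x, x → 2 syllables.
σ1/σ2 boundary: just /b/ — single C goes to the following onset.
Syllabification: vlx.bxv.
The /b/ is in the onset of syllable 2 (/bxv/).

2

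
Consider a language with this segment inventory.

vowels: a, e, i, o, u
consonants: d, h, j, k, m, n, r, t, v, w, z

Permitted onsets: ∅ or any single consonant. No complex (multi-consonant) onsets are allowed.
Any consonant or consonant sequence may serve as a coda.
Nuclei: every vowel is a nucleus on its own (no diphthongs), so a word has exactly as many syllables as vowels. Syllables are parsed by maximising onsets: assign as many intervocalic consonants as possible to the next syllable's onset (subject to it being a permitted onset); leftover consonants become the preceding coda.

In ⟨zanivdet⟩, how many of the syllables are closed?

2

Nuclei (vowels): a, i, e → 3 syllables.
/a…i/ gap (V1→V2): /n/ is a single consonant, so it becomes the next onset.
/i…e/ gap (V2→V3): /vd/ — longest licit onset from the right is /d/, leaving /v/ as coda.
Result: za.niv.det.
Classifying each syllable: /za/ (open), /niv/ (closed), /det/ (closed).
Closed syllables: 2.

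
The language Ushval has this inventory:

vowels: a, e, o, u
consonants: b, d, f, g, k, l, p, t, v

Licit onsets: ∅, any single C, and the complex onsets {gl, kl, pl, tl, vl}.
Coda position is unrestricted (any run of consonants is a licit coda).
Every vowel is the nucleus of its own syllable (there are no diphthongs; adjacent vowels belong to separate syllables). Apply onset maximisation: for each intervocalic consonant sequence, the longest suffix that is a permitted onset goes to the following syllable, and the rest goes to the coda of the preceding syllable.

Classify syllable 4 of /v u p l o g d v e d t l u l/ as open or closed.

closed

Nuclei (vowels): u, o, e, u → 4 syllables.
Between /u/ (V1) and /o/ (V2): /pl/ — entire cluster is a permitted onset → onset /pl/, coda ∅.
Between /o/ (V2) and /e/ (V3): /gdv/ splits as /gd/ + /v/ (/v/ is the longest suffix that is a licit onset).
Between /e/ (V3) and /u/ (V4): /dtl/; trying suffixes from longest down, /tl/ is the first permitted one, so coda /d/ | onset /tl/.
Result: vu.plogd.ved.tlul.
Syllable 4 is /tlul/ with coda /l/, so it is closed.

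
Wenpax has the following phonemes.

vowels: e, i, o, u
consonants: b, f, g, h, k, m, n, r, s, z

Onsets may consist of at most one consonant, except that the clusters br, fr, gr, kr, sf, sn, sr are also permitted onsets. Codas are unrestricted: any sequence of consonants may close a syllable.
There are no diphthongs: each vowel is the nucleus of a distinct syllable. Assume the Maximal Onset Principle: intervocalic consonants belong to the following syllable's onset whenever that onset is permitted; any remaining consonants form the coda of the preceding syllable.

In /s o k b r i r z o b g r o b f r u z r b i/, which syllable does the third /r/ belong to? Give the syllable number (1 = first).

The vowels are o, i, o, o, u, i — 6 nuclei, so 6 syllables.
/o…i/ gap (V1→V2): cluster /kbr/ — the longest permitted-onset suffix is /br/; onset = /br/, preceding coda = /k/.
/i…o/ gap (V2→V3): /rz/ — longest licit onset from the right is /z/, leaving /r/ as coda.
/o…o/ gap (V3→V4): /bgr/; trying suffixes from longest down, /gr/ is the first permitted one, so coda /b/ | onset /gr/.
/o…u/ gap (V4→V5): /bfr/ — longest licit onset from the right is /fr/, leaving /b/ as coda.
/u…i/ gap (V5→V6): /zrb/ splits as /zr/ + /b/ (/b/ is the longest suffix that is a licit onset).
Result: sok.brir.zob.grob.fruzr.bi.
The third /r/ is in the onset of syllable 4 (/grob/).

4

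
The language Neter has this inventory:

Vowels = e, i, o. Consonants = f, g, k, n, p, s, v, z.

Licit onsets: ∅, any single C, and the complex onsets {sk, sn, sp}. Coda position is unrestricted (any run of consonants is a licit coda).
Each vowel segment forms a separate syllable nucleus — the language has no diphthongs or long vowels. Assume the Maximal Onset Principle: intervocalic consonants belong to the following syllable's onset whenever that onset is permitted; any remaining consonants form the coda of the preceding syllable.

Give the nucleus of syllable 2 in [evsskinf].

i

Nuclei (vowels): e, i → 2 syllables.
The second nucleus (vowel 2 from the left) is /i/.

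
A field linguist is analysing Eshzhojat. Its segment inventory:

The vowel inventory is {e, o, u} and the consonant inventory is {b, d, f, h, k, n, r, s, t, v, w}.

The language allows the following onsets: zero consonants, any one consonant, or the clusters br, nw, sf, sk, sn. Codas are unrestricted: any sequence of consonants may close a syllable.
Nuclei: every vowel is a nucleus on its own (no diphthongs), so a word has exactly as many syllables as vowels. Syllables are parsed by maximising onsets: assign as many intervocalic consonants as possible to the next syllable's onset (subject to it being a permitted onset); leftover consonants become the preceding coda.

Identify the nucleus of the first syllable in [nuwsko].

Nuclei (vowels): u, o → 2 syllables.
The first nucleus (vowel 1 from the left) is /u/.

u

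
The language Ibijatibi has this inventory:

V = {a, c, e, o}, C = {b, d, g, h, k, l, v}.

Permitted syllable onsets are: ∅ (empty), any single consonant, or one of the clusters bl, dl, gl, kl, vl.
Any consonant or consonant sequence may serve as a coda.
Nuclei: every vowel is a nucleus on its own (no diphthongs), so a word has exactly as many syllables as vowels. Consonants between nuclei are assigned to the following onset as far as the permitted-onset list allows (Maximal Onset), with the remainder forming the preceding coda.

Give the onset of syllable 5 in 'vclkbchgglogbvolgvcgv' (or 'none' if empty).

The vowels are c, c, o, o, c — 5 nuclei, so 5 syllables.
/c…c/ gap (V1→V2): cluster /lkb/ — the longest permitted-onset suffix is /b/; onset = /b/, preceding coda = /lk/.
/c…o/ gap (V2→V3): /hggl/ — longest licit onset from the right is /gl/, leaving /hg/ as coda.
/o…o/ gap (V3→V4): /gbv/ — longest licit onset from the right is /v/, leaving /gb/ as coda.
/o…c/ gap (V4→V5): /lgv/ — longest licit onset from the right is /v/, leaving /lg/ as coda.
So the parse is vclk.bchg.glogb.volg.vcgv.
Syllable 5 is /vcgv/: onset /v/, nucleus /c/, coda /gv/.

v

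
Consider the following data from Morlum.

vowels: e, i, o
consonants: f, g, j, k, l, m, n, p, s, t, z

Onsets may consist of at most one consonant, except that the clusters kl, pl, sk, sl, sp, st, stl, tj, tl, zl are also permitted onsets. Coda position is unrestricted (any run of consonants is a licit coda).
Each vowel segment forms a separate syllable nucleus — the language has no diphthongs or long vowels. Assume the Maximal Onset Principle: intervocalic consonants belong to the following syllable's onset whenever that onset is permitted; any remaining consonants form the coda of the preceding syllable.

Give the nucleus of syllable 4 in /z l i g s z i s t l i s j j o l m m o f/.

The vowels are i, i, i, o, o — 5 nuclei, so 5 syllables.
The fourth nucleus (vowel 4 from the left) is /o/.

o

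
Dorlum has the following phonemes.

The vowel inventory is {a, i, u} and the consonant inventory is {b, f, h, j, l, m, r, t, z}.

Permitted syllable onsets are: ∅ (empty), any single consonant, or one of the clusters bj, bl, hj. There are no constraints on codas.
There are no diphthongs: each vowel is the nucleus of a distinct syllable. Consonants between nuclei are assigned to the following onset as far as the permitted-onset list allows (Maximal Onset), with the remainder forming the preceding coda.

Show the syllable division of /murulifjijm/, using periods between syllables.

mu.ru.lif.jijm

Vowels present: u, u, i, i; each is a nucleus, giving 4 syllables.
Between /u/ (V1) and /u/ (V2): /r/ → onset of the next syllable (single consonants are always licit onsets).
Between /u/ (V2) and /i/ (V3): just /l/ — single C goes to the following onset.
Between /i/ (V3) and /i/ (V4): /fj/ — longest licit onset from the right is /j/, leaving /f/ as coda.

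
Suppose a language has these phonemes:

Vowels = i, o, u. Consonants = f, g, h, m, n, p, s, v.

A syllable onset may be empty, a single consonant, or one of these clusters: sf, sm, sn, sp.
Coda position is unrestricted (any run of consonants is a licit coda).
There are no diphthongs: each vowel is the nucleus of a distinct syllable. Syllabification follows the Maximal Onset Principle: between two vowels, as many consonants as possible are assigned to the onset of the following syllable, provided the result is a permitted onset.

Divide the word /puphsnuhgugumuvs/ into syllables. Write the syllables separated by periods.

Nuclei (vowels): u, u, u, u, u → 5 syllables.
/u…u/ gap (V1→V2): /phsn/; trying suffixes from longest down, /sn/ is the first permitted one, so coda /ph/ | onset /sn/.
/u…u/ gap (V2→V3): /hg/ splits as /h/ + /g/ (/g/ is the longest suffix that is a licit onset).
/u…u/ gap (V3→V4): /g/ → onset of the next syllable (single consonants are always licit onsets).
/u…u/ gap (V4→V5): /m/ → onset of the next syllable (single consonants are always licit onsets).

puph.snuh.gu.gu.muvs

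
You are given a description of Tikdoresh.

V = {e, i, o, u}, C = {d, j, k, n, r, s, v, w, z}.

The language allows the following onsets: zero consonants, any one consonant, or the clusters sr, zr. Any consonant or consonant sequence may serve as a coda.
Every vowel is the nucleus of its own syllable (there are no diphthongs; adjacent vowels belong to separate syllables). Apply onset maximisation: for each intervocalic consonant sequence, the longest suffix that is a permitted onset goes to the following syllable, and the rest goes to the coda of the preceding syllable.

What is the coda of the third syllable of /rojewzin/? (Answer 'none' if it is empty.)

Nuclei (vowels): o, e, i → 3 syllables.
σ1/σ2 boundary: /j/ is a single consonant, so it becomes the next onset.
σ2/σ3 boundary: cluster /wz/ — the longest permitted-onset suffix is /z/; onset = /z/, preceding coda = /w/.
Result: ro.jew.zin.
Syllable 3 is /zin/: onset /z/, nucleus /i/, coda /n/.

n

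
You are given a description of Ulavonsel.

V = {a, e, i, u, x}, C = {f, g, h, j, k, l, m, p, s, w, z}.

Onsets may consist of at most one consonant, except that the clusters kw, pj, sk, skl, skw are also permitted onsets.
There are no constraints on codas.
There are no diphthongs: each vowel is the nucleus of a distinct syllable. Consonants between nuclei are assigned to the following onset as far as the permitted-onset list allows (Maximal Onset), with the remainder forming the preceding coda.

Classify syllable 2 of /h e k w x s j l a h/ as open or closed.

The vowels are e, x, a — 3 nuclei, so 3 syllables.
/e…x/ gap (V1→V2): /kw/ — entire cluster is a permitted onset → onset /kw/, coda ∅.
/x…a/ gap (V2→V3): cluster /sjl/ — the longest permitted-onset suffix is /l/; onset = /l/, preceding coda = /sj/.
So the parse is he.kwxsj.lah.
Syllable 2 is /kwxsj/ with coda /sj/, so it is closed.

closed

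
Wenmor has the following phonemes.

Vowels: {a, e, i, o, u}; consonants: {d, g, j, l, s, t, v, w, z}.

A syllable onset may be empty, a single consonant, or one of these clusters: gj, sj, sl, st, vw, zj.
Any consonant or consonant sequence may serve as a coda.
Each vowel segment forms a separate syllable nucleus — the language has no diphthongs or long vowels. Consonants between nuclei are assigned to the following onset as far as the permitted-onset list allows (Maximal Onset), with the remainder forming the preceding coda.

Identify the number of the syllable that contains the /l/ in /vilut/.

2

Vowels present: i, u; each is a nucleus, giving 2 syllables.
Between /i/ (V1) and /u/ (V2): /l/ → onset of the next syllable (single consonants are always licit onsets).
Syllabification: vi.lut.
The /l/ is in the onset of syllable 2 (/lut/).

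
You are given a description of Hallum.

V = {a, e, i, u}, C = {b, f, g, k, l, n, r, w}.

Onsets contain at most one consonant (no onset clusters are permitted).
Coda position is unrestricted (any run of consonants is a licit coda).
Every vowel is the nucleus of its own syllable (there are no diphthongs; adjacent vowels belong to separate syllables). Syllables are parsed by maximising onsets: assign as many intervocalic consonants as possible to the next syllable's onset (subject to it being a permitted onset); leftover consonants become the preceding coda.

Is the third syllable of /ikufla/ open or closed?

open

Vowels present: i, u, a; each is a nucleus, giving 3 syllables.
/i…u/ gap (V1→V2): /k/ is a single consonant, so it becomes the next onset.
/u…a/ gap (V2→V3): /fl/ — longest licit onset from the right is /l/, leaving /f/ as coda.
Result: i.kuf.la.
Syllable 3 is /la/; it ends in its nucleus with no coda, so it is open.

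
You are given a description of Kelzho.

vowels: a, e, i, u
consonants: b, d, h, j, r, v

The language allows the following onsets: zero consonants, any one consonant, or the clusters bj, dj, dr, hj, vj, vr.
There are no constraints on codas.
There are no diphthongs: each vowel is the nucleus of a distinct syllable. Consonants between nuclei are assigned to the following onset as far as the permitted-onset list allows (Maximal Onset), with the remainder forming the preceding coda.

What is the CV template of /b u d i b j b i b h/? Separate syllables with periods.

CV.CVCC.CVCC

Vowels present: u, i, i; each is a nucleus, giving 3 syllables.
/u…i/ gap (V1→V2): just /d/ — single C goes to the following onset.
/i…i/ gap (V2→V3): /bjb/; trying suffixes from longest down, /b/ is the first permitted one, so coda /bj/ | onset /b/.
Syllabification: bu.dibj.bibh.
Mapping each syllable to C/V: /bu/ → CV, /dibj/ → CVCC, /bibh/ → CVCC.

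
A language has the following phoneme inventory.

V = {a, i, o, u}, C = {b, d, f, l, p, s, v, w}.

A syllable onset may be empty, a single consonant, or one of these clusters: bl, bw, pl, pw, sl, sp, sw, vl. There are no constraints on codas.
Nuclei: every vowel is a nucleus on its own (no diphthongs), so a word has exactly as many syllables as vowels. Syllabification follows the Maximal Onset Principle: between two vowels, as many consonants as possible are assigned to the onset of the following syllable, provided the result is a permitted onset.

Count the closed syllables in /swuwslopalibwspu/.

2

Vowels present: u, o, a, i, u; each is a nucleus, giving 5 syllables.
V1 /u/ – V2 /o/: cluster /wsl/ — the longest permitted-onset suffix is /sl/; onset = /sl/, preceding coda = /w/.
V2 /o/ – V3 /a/: just /p/ — single C goes to the following onset.
V3 /a/ – V4 /i/: /l/ is a single consonant, so it becomes the next onset.
V4 /i/ – V5 /u/: /bwsp/; trying suffixes from longest down, /sp/ is the first permitted one, so coda /bw/ | onset /sp/.
Syllabification: swuw.slo.pa.libw.spu.
Classifying each syllable: /swuw/ (closed), /slo/ (open), /pa/ (open), /libw/ (closed), /spu/ (open).
Closed syllables: 2.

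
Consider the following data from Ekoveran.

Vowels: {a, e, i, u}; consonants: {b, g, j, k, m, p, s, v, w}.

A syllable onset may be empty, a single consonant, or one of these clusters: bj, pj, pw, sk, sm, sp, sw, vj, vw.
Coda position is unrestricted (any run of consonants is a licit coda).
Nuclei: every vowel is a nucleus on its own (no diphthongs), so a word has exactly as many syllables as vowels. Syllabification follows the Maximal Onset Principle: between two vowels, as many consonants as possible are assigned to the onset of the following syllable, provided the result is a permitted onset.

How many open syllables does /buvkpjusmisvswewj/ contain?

1

Nuclei (vowels): u, u, i, e → 4 syllables.
σ1/σ2 boundary: cluster /vkpj/ — the longest permitted-onset suffix is /pj/; onset = /pj/, preceding coda = /vk/.
σ2/σ3 boundary: /sm/ is a licit onset in full, so it all attaches to the next syllable.
σ3/σ4 boundary: /svsw/ splits as /sv/ + /sw/ (/sw/ is the longest suffix that is a licit onset).
Syllabification: buvk.pju.smisv.swewj.
Classifying each syllable: /buvk/ (closed), /pju/ (open), /smisv/ (closed), /swewj/ (closed).
Open syllables: 1.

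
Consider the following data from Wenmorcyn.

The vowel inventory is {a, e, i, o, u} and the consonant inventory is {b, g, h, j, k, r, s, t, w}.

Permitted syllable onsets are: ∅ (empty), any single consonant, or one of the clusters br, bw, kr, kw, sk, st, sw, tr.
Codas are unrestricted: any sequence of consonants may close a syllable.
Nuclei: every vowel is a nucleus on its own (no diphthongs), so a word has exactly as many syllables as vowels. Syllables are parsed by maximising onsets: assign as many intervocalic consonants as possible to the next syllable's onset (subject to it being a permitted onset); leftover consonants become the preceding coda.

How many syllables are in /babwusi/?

Vowels present: a, u, i; each is a nucleus, giving 3 syllables.

3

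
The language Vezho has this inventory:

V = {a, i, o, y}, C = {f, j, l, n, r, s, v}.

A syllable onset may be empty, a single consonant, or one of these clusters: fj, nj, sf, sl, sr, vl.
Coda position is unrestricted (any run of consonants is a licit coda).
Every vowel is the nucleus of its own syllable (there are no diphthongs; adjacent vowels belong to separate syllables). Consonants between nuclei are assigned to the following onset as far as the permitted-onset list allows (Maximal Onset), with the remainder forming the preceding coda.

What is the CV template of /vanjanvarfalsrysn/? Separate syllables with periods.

Vowels present: a, a, a, a, y; each is a nucleus, giving 5 syllables.
σ1/σ2 boundary: /nj/ is a licit onset in full, so it all attaches to the next syllable.
σ2/σ3 boundary: /nv/ splits as /n/ + /v/ (/v/ is the longest suffix that is a licit onset).
σ3/σ4 boundary: /rf/ — longest licit onset from the right is /f/, leaving /r/ as coda.
σ4/σ5 boundary: cluster /lsr/ — the longest permitted-onset suffix is /sr/; onset = /sr/, preceding coda = /l/.
So the parse is va.njan.var.fal.srysn.
Mapping each syllable to C/V: /va/ → CV, /njan/ → CCVC, /var/ → CVC, /fal/ → CVC, /srysn/ → CCVCC.

CV.CCVC.CVC.CVC.CCVCC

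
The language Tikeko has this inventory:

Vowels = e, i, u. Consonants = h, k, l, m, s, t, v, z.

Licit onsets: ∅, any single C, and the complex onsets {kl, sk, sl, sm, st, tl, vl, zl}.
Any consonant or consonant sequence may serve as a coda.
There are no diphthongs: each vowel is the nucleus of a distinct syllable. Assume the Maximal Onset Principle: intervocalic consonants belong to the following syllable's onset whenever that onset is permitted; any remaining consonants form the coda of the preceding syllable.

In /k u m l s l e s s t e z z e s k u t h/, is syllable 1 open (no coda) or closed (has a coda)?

closed

Vowels present: u, e, e, e, u; each is a nucleus, giving 5 syllables.
σ1/σ2 boundary: /mlsl/ — longest licit onset from the right is /sl/, leaving /ml/ as coda.
σ2/σ3 boundary: /sst/ — longest licit onset from the right is /st/, leaving /s/ as coda.
σ3/σ4 boundary: /zz/ splits as /z/ + /z/ (/z/ is the longest suffix that is a licit onset).
σ4/σ5 boundary: /sk/ — entire cluster is a permitted onset → onset /sk/, coda ∅.
So the parse is kuml.sles.stez.ze.skuth.
Syllable 1 is /kuml/ with coda /ml/, so it is closed.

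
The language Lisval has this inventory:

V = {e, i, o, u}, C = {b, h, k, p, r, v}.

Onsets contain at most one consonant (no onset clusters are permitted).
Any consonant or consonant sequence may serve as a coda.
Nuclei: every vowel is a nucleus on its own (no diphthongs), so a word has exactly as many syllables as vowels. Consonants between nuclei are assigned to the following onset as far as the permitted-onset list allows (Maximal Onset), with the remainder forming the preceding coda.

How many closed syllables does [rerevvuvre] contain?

2

Vowels present: e, e, u, e; each is a nucleus, giving 4 syllables.
Between /e/ (V1) and /e/ (V2): /r/ is a single consonant, so it becomes the next onset.
Between /e/ (V2) and /u/ (V3): /vv/ — longest licit onset from the right is /v/, leaving /v/ as coda.
Between /u/ (V3) and /e/ (V4): /vr/; trying suffixes from longest down, /r/ is the first permitted one, so coda /v/ | onset /r/.
Syllabification: re.rev.vuv.re.
Classifying each syllable: /re/ (open), /rev/ (closed), /vuv/ (closed), /re/ (open).
Closed syllables: 2.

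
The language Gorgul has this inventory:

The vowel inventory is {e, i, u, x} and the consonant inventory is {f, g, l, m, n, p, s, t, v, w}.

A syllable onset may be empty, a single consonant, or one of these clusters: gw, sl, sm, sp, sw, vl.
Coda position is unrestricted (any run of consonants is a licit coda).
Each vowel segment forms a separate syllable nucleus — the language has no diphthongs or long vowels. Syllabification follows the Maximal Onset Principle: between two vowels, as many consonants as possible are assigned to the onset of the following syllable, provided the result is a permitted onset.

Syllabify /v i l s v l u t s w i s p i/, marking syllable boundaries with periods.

Nuclei (vowels): i, u, i, i → 4 syllables.
/i…u/ gap (V1→V2): /lsvl/ splits as /ls/ + /vl/ (/vl/ is the longest suffix that is a licit onset).
/u…i/ gap (V2→V3): cluster /tsw/ — the longest permitted-onset suffix is /sw/; onset = /sw/, preceding coda = /t/.
/i…i/ gap (V3→V4): /sp/ is a licit onset in full, so it all attaches to the next syllable.

vils.vlut.swi.spi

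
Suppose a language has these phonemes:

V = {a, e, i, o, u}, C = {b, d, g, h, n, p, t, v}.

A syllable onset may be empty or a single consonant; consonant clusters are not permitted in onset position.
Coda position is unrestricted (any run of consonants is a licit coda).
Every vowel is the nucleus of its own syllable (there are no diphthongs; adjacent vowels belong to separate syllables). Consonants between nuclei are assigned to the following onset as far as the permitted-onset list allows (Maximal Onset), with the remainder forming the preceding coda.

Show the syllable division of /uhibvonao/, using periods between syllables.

Vowels present: u, i, o, a, o; each is a nucleus, giving 5 syllables.
Between /u/ (V1) and /i/ (V2): just /h/ — single C goes to the following onset.
Between /i/ (V2) and /o/ (V3): /bv/; trying suffixes from longest down, /v/ is the first permitted one, so coda /b/ | onset /v/.
Between /o/ (V3) and /a/ (V4): /n/ is a single consonant, so it becomes the next onset.
Between /a/ (V4) and /o/ (V5): nothing intervenes; syllable break is V.V.

u.hib.vo.na.o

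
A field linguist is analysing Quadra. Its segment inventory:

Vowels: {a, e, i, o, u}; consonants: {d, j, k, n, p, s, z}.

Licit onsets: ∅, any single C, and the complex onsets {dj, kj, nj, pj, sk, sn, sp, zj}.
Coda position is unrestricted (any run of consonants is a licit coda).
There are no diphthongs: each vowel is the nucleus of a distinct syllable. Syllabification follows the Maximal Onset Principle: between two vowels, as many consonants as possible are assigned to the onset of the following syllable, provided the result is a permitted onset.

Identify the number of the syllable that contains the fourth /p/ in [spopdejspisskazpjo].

Nuclei (vowels): o, e, i, a, o → 5 syllables.
V1 /o/ – V2 /e/: /pd/ splits as /p/ + /d/ (/d/ is the longest suffix that is a licit onset).
V2 /e/ – V3 /i/: cluster /jsp/ — the longest permitted-onset suffix is /sp/; onset = /sp/, preceding coda = /j/.
V3 /i/ – V4 /a/: /ssk/; trying suffixes from longest down, /sk/ is the first permitted one, so coda /s/ | onset /sk/.
V4 /a/ – V5 /o/: cluster /zpj/ — the longest permitted-onset suffix is /pj/; onset = /pj/, preceding coda = /z/.
Putting it together: spop.dej.spis.skaz.pjo.
The fourth /p/ is in the onset of syllable 5 (/pjo/).

5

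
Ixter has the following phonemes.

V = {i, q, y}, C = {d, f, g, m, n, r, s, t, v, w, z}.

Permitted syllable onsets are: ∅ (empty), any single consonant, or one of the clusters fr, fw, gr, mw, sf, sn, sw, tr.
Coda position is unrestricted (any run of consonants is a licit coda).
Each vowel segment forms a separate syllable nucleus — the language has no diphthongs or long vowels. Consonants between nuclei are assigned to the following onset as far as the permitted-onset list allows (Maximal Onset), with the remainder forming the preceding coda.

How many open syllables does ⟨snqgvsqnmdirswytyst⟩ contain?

1

The vowels are q, q, i, y, y — 5 nuclei, so 5 syllables.
V1 /q/ – V2 /q/: /gvs/; trying suffixes from longest down, /s/ is the first permitted one, so coda /gv/ | onset /s/.
V2 /q/ – V3 /i/: /nmd/ splits as /nm/ + /d/ (/d/ is the longest suffix that is a licit onset).
V3 /i/ – V4 /y/: /rsw/ splits as /r/ + /sw/ (/sw/ is the longest suffix that is a licit onset).
V4 /y/ – V5 /y/: just /t/ — single C goes to the following onset.
Putting it together: snqgv.sqnm.dir.swy.tyst.
Classifying each syllable: /snqgv/ (closed), /sqnm/ (closed), /dir/ (closed), /swy/ (open), /tyst/ (closed).
Open syllables: 1.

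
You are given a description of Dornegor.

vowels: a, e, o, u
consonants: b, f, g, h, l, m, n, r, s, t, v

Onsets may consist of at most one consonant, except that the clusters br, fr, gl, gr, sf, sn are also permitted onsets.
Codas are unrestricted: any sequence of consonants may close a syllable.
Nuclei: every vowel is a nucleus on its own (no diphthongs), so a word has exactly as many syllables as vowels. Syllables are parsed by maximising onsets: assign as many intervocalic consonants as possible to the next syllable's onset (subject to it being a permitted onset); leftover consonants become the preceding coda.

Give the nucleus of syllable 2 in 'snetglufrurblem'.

u

The vowels are e, u, u, e — 4 nuclei, so 4 syllables.
The second nucleus (vowel 2 from the left) is /u/.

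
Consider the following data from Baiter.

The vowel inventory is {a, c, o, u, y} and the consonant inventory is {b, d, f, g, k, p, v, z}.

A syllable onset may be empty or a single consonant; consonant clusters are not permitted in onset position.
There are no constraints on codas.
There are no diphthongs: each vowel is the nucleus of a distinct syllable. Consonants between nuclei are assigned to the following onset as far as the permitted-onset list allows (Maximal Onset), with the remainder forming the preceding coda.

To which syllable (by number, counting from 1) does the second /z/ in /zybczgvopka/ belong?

2

Nuclei (vowels): y, c, o, a → 4 syllables.
Between /y/ (V1) and /c/ (V2): /b/ → onset of the next syllable (single consonants are always licit onsets).
Between /c/ (V2) and /o/ (V3): /zgv/ splits as /zg/ + /v/ (/v/ is the longest suffix that is a licit onset).
Between /o/ (V3) and /a/ (V4): cluster /pk/ — the longest permitted-onset suffix is /k/; onset = /k/, preceding coda = /p/.
So the parse is zy.bczg.vop.ka.
The second /z/ is in the coda of syllable 2 (/bczg/).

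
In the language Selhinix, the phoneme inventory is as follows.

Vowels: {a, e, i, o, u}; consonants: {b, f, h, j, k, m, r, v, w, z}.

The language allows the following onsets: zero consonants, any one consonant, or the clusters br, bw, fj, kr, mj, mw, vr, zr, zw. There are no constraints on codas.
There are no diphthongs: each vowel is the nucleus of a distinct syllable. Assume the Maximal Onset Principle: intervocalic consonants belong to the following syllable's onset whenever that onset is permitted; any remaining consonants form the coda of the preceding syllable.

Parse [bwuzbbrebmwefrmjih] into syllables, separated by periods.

Vowels present: u, e, e, i; each is a nucleus, giving 4 syllables.
V1 /u/ – V2 /e/: cluster /zbbr/ — the longest permitted-onset suffix is /br/; onset = /br/, preceding coda = /zb/.
V2 /e/ – V3 /e/: /bmw/; trying suffixes from longest down, /mw/ is the first permitted one, so coda /b/ | onset /mw/.
V3 /e/ – V4 /i/: /frmj/ splits as /fr/ + /mj/ (/mj/ is the longest suffix that is a licit onset).

bwuzb.breb.mwefr.mjih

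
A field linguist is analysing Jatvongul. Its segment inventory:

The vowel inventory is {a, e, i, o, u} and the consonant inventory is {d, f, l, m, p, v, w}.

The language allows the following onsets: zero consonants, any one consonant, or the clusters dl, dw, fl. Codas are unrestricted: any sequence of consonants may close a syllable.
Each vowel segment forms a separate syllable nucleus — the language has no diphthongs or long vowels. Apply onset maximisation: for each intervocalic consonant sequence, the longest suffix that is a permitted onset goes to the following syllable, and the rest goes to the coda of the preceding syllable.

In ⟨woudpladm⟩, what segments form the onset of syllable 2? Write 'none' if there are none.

The vowels are o, u, a — 3 nuclei, so 3 syllables.
/o…u/ gap (V1→V2): nothing intervenes; syllable break is V.V.
/u…a/ gap (V2→V3): /dpl/; trying suffixes from longest down, /l/ is the first permitted one, so coda /dp/ | onset /l/.
Syllabification: wo.udp.ladm.
Syllable 2 is /udp/: onset ∅, nucleus /u/, coda /dp/.

none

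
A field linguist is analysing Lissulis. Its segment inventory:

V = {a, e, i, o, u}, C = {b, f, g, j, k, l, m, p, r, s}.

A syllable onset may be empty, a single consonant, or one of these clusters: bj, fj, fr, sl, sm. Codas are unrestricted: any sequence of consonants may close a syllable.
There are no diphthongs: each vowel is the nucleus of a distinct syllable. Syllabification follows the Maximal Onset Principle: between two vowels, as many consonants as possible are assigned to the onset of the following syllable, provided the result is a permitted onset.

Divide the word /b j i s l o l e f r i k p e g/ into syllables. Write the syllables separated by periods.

The vowels are i, o, e, i, e — 5 nuclei, so 5 syllables.
σ1/σ2 boundary: cluster /sl/ — /sl/ is itself a permitted onset, so the whole cluster goes right; preceding coda = ∅.
σ2/σ3 boundary: /l/ is a single consonant, so it becomes the next onset.
σ3/σ4 boundary: /fr/ is a licit onset in full, so it all attaches to the next syllable.
σ4/σ5 boundary: /kp/; trying suffixes from longest down, /p/ is the first permitted one, so coda /k/ | onset /p/.

bji.slo.le.frik.peg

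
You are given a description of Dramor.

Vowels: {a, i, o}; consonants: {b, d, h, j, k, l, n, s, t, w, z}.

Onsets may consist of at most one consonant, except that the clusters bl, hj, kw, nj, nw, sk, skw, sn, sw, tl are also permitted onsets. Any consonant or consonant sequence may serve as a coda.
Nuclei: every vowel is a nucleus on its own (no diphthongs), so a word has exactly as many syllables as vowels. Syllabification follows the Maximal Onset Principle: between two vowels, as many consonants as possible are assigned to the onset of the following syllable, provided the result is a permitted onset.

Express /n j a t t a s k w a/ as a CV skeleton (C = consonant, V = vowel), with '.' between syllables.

The vowels are a, a, a — 3 nuclei, so 3 syllables.
σ1/σ2 boundary: /tt/ splits as /t/ + /t/ (/t/ is the longest suffix that is a licit onset).
σ2/σ3 boundary: /skw/ is a licit onset in full, so it all attaches to the next syllable.
So the parse is njat.ta.skwa.
Mapping each syllable to C/V: /njat/ → CCVC, /ta/ → CV, /skwa/ → CCCV.

CCVC.CV.CCCV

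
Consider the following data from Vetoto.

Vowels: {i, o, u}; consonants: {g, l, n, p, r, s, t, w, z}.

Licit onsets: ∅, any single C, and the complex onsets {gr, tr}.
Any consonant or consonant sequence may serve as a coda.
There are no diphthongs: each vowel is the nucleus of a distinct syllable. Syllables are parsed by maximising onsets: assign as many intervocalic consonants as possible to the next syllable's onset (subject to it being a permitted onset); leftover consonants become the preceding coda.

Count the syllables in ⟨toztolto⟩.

3

Nuclei (vowels): o, o, o → 3 syllables.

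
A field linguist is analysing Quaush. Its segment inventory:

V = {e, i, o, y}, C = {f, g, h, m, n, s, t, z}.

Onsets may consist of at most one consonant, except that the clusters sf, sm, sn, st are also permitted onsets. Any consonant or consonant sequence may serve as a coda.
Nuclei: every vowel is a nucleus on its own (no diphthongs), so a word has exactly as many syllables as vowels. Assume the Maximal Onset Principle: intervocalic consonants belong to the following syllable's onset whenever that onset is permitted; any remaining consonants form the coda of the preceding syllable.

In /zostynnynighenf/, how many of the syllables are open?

2

Vowels present: o, y, y, i, e; each is a nucleus, giving 5 syllables.
V1 /o/ – V2 /y/: /st/ is a licit onset in full, so it all attaches to the next syllable.
V2 /y/ – V3 /y/: /nn/ — longest licit onset from the right is /n/, leaving /n/ as coda.
V3 /y/ – V4 /i/: just /n/ — single C goes to the following onset.
V4 /i/ – V5 /e/: /gh/ splits as /g/ + /h/ (/h/ is the longest suffix that is a licit onset).
Syllabification: zo.styn.ny.nig.henf.
Classifying each syllable: /zo/ (open), /styn/ (closed), /ny/ (open), /nig/ (closed), /henf/ (closed).
Open syllables: 2.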